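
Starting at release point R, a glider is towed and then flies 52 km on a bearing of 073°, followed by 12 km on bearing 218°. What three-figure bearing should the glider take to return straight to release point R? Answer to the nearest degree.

Leg 1 (073°, 52 km): east 52 sin 73° = 49.73, north 52 cos 73° = 15.20
Leg 2 (218°, 12 km): east 12 sin 218° = -7.39, north 12 cos 218° = -9.46
Net displacement: 42.34 east, 5.75 north. Direction back to start is (-42.34, -5.75): bearing = atan2(-42.34, -5.75) mod 360° = 262.27° ≈ 262°.

262°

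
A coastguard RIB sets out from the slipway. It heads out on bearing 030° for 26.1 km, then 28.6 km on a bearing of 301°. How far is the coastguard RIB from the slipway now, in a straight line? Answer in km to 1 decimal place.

Leg 1 (030°, 26.1 km): east 26.1 sin 30° = 13.05, north 26.1 cos 30° = 22.60
Leg 2 (301°, 28.6 km): east 28.6 sin 301° = -24.51, north 28.6 cos 301° = 14.73
Net: -11.46 east, 37.33 north. Distance = √((-11.46)² + (37.33)²) = 39.054 km.

39.1 km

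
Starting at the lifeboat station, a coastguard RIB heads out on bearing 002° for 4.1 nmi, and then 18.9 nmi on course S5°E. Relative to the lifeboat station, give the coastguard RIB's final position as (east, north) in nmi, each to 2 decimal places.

Leg 1 (002°, 4.1 nmi): east 4.1 sin 2° = 0.14, north 4.1 cos 2° = 4.10
Leg 2 (S5°E, 18.9 nmi): east 18.9 sin 175° = 1.65, north 18.9 cos 175° = -18.83
Summing: 1.79 nmi east, -14.73 nmi north → (1.79, -14.73).

(1.79, -14.73)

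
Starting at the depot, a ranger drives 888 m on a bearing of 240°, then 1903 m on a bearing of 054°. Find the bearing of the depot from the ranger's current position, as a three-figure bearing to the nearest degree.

Leg 1 (240°, 888 m): east 888 sin 240° = -769.03, north 888 cos 240° = -444.00
Leg 2 (054°, 1903 m): east 1903 sin 54° = 1539.56, north 1903 cos 54° = 1118.56
Net displacement: 770.53 east, 674.56 north. Direction back to start is (-770.53, -674.56): bearing = atan2(-770.53, -674.56) mod 360° = 228.80° ≈ 229°.

229°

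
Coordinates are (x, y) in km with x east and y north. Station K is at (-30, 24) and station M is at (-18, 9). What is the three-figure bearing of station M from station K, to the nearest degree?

Δeast = -18 − -30 = 12.00; Δnorth = 9 − 24 = -15.00.
Bearing = atan2(Δeast, Δnorth) mod 360° = 141.34° ≈ 141°.

141°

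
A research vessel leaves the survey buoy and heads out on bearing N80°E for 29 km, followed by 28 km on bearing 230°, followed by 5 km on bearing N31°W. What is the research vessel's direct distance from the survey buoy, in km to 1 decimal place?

9.8 km

Leg 1 (N80°E, 29 km): east 29 sin 80° = 28.56, north 29 cos 80° = 5.04
Leg 2 (230°, 28 km): east 28 sin 230° = -21.45, north 28 cos 230° = -18.00
Leg 3 (N31°W, 5 km): east 5 sin 329° = -2.58, north 5 cos 329° = 4.29
Net: 4.53 east, -8.68 north. Distance = √((4.53)² + (-8.68)²) = 9.790 km.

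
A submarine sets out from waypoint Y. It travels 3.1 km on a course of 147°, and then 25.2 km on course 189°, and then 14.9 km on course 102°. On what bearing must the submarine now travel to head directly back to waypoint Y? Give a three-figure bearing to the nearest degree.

338°

Leg 1 (147°, 3.1 km): east 3.1 sin 147° = 1.69, north 3.1 cos 147° = -2.60
Leg 2 (189°, 25.2 km): east 25.2 sin 189° = -3.94, north 25.2 cos 189° = -24.89
Leg 3 (102°, 14.9 km): east 14.9 sin 102° = 14.57, north 14.9 cos 102° = -3.10
Net displacement: 12.32 east, -30.59 north. Direction back to start is (-12.32, 30.59): bearing = atan2(-12.32, 30.59) mod 360° = 338.06° ≈ 338°.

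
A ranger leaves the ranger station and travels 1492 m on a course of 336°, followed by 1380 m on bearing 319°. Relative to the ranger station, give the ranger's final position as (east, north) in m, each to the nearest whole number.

(-1512, 2405)

Leg 1 (336°, 1492 m): east 1492 sin 336° = -606.85, north 1492 cos 336° = 1363.01
Leg 2 (319°, 1380 m): east 1380 sin 319° = -905.36, north 1380 cos 319° = 1041.50
Summing: -1512.21 m east, 2404.51 m north → (-1512, 2405).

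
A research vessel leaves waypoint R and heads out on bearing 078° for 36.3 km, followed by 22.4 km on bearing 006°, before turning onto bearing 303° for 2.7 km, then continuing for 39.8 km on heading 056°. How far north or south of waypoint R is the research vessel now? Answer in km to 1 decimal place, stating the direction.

Leg 1 (078°, 36.3 km): east 36.3 sin 78° = 35.51, north 36.3 cos 78° = 7.55
Leg 2 (006°, 22.4 km): east 22.4 sin 6° = 2.34, north 22.4 cos 6° = 22.28
Leg 3 (303°, 2.7 km): east 2.7 sin 303° = -2.26, north 2.7 cos 303° = 1.47
Leg 4 (056°, 39.8 km): east 39.8 sin 56° = 33.00, north 39.8 cos 56° = 22.26
Net north component: 53.55 km.

53.6 km north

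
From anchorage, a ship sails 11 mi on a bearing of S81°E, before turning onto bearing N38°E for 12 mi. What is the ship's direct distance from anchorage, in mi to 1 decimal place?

19.8 mi

Leg 1 (S81°E, 11 mi): east 11 sin 99° = 10.86, north 11 cos 99° = -1.72
Leg 2 (N38°E, 12 mi): east 12 sin 38° = 7.39, north 12 cos 38° = 9.46
Net: 18.25 east, 7.74 north. Distance = √((18.25)² + (7.74)²) = 19.824 mi.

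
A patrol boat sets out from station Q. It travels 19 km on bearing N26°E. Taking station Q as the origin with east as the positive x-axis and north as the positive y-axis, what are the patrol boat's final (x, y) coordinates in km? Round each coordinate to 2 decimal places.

(8.33, 17.08)

Leg 1 (N26°E, 19 km): east 19 sin 26° = 8.33, north 19 cos 26° = 17.08
Summing: 8.33 km east, 17.08 km north → (8.33, 17.08).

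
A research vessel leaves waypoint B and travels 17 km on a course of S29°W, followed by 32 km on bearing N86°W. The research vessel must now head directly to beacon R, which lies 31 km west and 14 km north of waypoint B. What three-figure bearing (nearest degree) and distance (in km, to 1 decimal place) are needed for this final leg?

Leg 1 (S29°W, 17 km): east 17 sin 209° = -8.24, north 17 cos 209° = -14.87
Leg 2 (N86°W, 32 km): east 32 sin 274° = -31.92, north 32 cos 274° = 2.23
Current position: (-40.16, -12.64). Target: (-31, 14). Remaining: Δeast = 9.16, Δnorth = 26.64.
Bearing = atan2(9.16, 26.64) mod 360° = 18.98°; distance = √((9.16)² + (26.64)²) = 28.169 km.

019°, 28.2 km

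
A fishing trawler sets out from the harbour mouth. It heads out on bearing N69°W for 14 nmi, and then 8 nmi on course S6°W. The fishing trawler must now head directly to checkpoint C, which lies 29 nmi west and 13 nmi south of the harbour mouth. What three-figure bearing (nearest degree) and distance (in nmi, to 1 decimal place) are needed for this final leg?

Leg 1 (N69°W, 14 nmi): east 14 sin 291° = -13.07, north 14 cos 291° = 5.02
Leg 2 (S6°W, 8 nmi): east 8 sin 186° = -0.84, north 8 cos 186° = -7.96
Current position: (-13.91, -2.94). Target: (-29, -13). Remaining: Δeast = -15.09, Δnorth = -10.06.
Bearing = atan2(-15.09, -10.06) mod 360° = 236.31°; distance = √((-15.09)² + (-10.06)²) = 18.139 nmi.

236°, 18.1 nmi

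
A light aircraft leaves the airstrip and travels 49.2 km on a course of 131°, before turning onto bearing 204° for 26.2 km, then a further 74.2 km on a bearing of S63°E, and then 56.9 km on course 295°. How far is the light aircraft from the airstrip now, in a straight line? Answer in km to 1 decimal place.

77.6 km

Leg 1 (131°, 49.2 km): east 49.2 sin 131° = 37.13, north 49.2 cos 131° = -32.28
Leg 2 (204°, 26.2 km): east 26.2 sin 204° = -10.66, north 26.2 cos 204° = -23.93
Leg 3 (S63°E, 74.2 km): east 74.2 sin 117° = 66.11, north 74.2 cos 117° = -33.69
Leg 4 (295°, 56.9 km): east 56.9 sin 295° = -51.57, north 56.9 cos 295° = 24.05
Net: 41.02 east, -65.85 north. Distance = √((41.02)² + (-65.85)²) = 77.583 km.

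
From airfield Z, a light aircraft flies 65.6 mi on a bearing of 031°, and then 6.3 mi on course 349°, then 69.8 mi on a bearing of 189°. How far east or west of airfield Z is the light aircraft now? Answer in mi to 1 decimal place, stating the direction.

Leg 1 (031°, 65.6 mi): east 65.6 sin 31° = 33.79, north 65.6 cos 31° = 56.23
Leg 2 (349°, 6.3 mi): east 6.3 sin 349° = -1.20, north 6.3 cos 349° = 6.18
Leg 3 (189°, 69.8 mi): east 69.8 sin 189° = -10.92, north 69.8 cos 189° = -68.94
Net east component: 21.67 mi.

21.7 mi east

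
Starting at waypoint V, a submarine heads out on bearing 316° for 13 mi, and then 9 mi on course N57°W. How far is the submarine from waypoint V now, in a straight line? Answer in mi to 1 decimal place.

21.9 mi

Leg 1 (316°, 13 mi): east 13 sin 316° = -9.03, north 13 cos 316° = 9.35
Leg 2 (N57°W, 9 mi): east 9 sin 303° = -7.55, north 9 cos 303° = 4.90
Net: -16.58 east, 14.25 north. Distance = √((-16.58)² + (14.25)²) = 21.863 mi.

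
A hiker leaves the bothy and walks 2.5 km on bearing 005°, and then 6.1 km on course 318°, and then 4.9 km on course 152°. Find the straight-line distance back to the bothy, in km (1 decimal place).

3.1 km

Leg 1 (005°, 2.5 km): east 2.5 sin 5° = 0.22, north 2.5 cos 5° = 2.49
Leg 2 (318°, 6.1 km): east 6.1 sin 318° = -4.08, north 6.1 cos 318° = 4.53
Leg 3 (152°, 4.9 km): east 4.9 sin 152° = 2.30, north 4.9 cos 152° = -4.33
Net: -1.56 east, 2.70 north. Distance = √((-1.56)² + (2.70)²) = 3.118 km.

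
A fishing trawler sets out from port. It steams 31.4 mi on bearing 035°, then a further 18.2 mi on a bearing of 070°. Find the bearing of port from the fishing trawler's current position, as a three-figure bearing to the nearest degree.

228°

Leg 1 (035°, 31.4 mi): east 31.4 sin 35° = 18.01, north 31.4 cos 35° = 25.72
Leg 2 (070°, 18.2 mi): east 18.2 sin 70° = 17.10, north 18.2 cos 70° = 6.22
Net displacement: 35.11 east, 31.95 north. Direction back to start is (-35.11, -31.95): bearing = atan2(-35.11, -31.95) mod 360° = 227.70° ≈ 228°.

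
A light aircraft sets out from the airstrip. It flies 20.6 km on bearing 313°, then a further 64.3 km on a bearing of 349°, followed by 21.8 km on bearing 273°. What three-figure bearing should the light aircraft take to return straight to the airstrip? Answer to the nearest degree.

Leg 1 (313°, 20.6 km): east 20.6 sin 313° = -15.07, north 20.6 cos 313° = 14.05
Leg 2 (349°, 64.3 km): east 64.3 sin 349° = -12.27, north 64.3 cos 349° = 63.12
Leg 3 (273°, 21.8 km): east 21.8 sin 273° = -21.77, north 21.8 cos 273° = 1.14
Net displacement: -49.11 east, 78.31 north. Direction back to start is (49.11, -78.31): bearing = atan2(49.11, -78.31) mod 360° = 147.91° ≈ 148°.

148°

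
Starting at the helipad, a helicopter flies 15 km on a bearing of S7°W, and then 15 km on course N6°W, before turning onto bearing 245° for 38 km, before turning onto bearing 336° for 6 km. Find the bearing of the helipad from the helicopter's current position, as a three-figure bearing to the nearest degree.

Leg 1 (S7°W, 15 km): east 15 sin 187° = -1.83, north 15 cos 187° = -14.89
Leg 2 (N6°W, 15 km): east 15 sin 354° = -1.57, north 15 cos 354° = 14.92
Leg 3 (245°, 38 km): east 38 sin 245° = -34.44, north 38 cos 245° = -16.06
Leg 4 (336°, 6 km): east 6 sin 336° = -2.44, north 6 cos 336° = 5.48
Net displacement: -40.28 east, -10.55 north. Direction back to start is (40.28, 10.55): bearing = atan2(40.28, 10.55) mod 360° = 75.32° ≈ 075°.

075°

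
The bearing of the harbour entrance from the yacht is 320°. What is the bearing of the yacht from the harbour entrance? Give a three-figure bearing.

140°

Back-bearing = 320° − 180° = 140°.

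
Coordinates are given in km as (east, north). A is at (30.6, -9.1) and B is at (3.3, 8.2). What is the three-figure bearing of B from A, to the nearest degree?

302°

Δeast = 3.3 − 30.6 = -27.30; Δnorth = 8.2 − -9.1 = 17.30.
Bearing = atan2(Δeast, Δnorth) mod 360° = 302.36° ≈ 302°.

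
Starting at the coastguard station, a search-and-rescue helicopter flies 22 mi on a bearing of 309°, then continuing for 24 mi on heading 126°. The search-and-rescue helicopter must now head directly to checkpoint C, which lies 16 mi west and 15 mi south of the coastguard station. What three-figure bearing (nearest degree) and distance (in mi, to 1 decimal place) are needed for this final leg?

231°, 23.5 mi

Leg 1 (309°, 22 mi): east 22 sin 309° = -17.10, north 22 cos 309° = 13.85
Leg 2 (126°, 24 mi): east 24 sin 126° = 19.42, north 24 cos 126° = -14.11
Current position: (2.32, -0.26). Target: (-16, -15). Remaining: Δeast = -18.32, Δnorth = -14.74.
Bearing = atan2(-18.32, -14.74) mod 360° = 231.18°; distance = √((-18.32)² + (-14.74)²) = 23.512 mi.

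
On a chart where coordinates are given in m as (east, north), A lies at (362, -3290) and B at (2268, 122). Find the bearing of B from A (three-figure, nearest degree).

Δeast = 2268 − 362 = 1906.00; Δnorth = 122 − -3290 = 3412.00.
Bearing = atan2(Δeast, Δnorth) mod 360° = 29.19° ≈ 029°.

029°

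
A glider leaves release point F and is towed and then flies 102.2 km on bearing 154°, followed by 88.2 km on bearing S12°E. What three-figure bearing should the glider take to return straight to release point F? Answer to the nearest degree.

Leg 1 (154°, 102.2 km): east 102.2 sin 154° = 44.80, north 102.2 cos 154° = -91.86
Leg 2 (S12°E, 88.2 km): east 88.2 sin 168° = 18.34, north 88.2 cos 168° = -86.27
Net displacement: 63.14 east, -178.13 north. Direction back to start is (-63.14, 178.13): bearing = atan2(-63.14, 178.13) mod 360° = 340.48° ≈ 340°.

340°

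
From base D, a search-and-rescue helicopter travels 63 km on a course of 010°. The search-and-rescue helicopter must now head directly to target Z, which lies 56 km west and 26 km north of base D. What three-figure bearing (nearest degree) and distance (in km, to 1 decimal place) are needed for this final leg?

Leg 1 (010°, 63 km): east 63 sin 10° = 10.94, north 63 cos 10° = 62.04
Current position: (10.94, 62.04). Target: (-56, 26). Remaining: Δeast = -66.94, Δnorth = -36.04.
Bearing = atan2(-66.94, -36.04) mod 360° = 241.70°; distance = √((-66.94)² + (-36.04)²) = 76.027 km.

242°, 76.0 km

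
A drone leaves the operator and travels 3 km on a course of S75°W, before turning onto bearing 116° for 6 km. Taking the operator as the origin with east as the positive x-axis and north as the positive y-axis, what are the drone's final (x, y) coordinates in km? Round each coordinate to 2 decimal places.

Leg 1 (S75°W, 3 km): east 3 sin 255° = -2.90, north 3 cos 255° = -0.78
Leg 2 (116°, 6 km): east 6 sin 116° = 5.39, north 6 cos 116° = -2.63
Summing: 2.49 km east, -3.41 km north → (2.49, -3.41).

(2.49, -3.41)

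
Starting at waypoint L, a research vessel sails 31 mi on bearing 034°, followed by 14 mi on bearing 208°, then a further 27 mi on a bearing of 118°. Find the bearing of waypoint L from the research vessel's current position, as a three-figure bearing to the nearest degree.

269°

Leg 1 (034°, 31 mi): east 31 sin 34° = 17.33, north 31 cos 34° = 25.70
Leg 2 (208°, 14 mi): east 14 sin 208° = -6.57, north 14 cos 208° = -12.36
Leg 3 (118°, 27 mi): east 27 sin 118° = 23.84, north 27 cos 118° = -12.68
Net displacement: 34.60 east, 0.66 north. Direction back to start is (-34.60, -0.66): bearing = atan2(-34.60, -0.66) mod 360° = 268.90° ≈ 269°.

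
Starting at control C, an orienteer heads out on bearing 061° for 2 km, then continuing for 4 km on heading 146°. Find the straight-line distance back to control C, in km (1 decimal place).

Leg 1 (061°, 2 km): east 2 sin 61° = 1.75, north 2 cos 61° = 0.97
Leg 2 (146°, 4 km): east 4 sin 146° = 2.24, north 4 cos 146° = -3.32
Net: 3.99 east, -2.35 north. Distance = √((3.99)² + (-2.35)²) = 4.625 km.

4.6 km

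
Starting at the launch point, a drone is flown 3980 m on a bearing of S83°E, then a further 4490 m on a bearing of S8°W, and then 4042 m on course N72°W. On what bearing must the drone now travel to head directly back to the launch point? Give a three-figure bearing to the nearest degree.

008°

Leg 1 (S83°E, 3980 m): east 3980 sin 97° = 3950.33, north 3980 cos 97° = -485.04
Leg 2 (S8°W, 4490 m): east 4490 sin 188° = -624.89, north 4490 cos 188° = -4446.30
Leg 3 (N72°W, 4042 m): east 4042 sin 288° = -3844.17, north 4042 cos 288° = 1249.05
Net displacement: -518.72 east, -3682.30 north. Direction back to start is (518.72, 3682.30): bearing = atan2(518.72, 3682.30) mod 360° = 8.02° ≈ 008°.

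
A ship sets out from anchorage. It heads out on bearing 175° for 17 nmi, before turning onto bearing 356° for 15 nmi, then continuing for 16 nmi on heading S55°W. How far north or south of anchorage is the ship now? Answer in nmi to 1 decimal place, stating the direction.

Leg 1 (175°, 17 nmi): east 17 sin 175° = 1.48, north 17 cos 175° = -16.94
Leg 2 (356°, 15 nmi): east 15 sin 356° = -1.05, north 15 cos 356° = 14.96
Leg 3 (S55°W, 16 nmi): east 16 sin 235° = -13.11, north 16 cos 235° = -9.18
Net north component: -11.15 nmi.

11.1 nmi south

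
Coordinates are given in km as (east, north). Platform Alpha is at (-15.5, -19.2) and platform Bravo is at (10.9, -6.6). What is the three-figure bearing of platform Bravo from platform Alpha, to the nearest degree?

064°

Δeast = 10.9 − -15.5 = 26.40; Δnorth = -6.6 − -19.2 = 12.60.
Bearing = atan2(Δeast, Δnorth) mod 360° = 64.49° ≈ 064°.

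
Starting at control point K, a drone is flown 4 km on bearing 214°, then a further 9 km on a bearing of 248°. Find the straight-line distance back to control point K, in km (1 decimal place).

Leg 1 (214°, 4 km): east 4 sin 214° = -2.24, north 4 cos 214° = -3.32
Leg 2 (248°, 9 km): east 9 sin 248° = -8.34, north 9 cos 248° = -3.37
Net: -10.58 east, -6.69 north. Distance = √((-10.58)² + (-6.69)²) = 12.518 km.

12.5 km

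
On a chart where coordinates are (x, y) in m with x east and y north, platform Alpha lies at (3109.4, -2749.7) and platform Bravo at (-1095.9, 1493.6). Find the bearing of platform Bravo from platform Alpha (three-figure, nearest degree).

315°

Δeast = -1095.9 − 3109.4 = -4205.30; Δnorth = 1493.6 − -2749.7 = 4243.30.
Bearing = atan2(Δeast, Δnorth) mod 360° = 315.26° ≈ 315°.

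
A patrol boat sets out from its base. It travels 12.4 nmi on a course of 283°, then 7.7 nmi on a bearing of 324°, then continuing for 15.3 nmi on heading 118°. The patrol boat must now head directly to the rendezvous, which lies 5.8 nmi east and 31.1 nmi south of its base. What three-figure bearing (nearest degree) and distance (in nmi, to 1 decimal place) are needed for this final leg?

165°, 34.1 nmi

Leg 1 (283°, 12.4 nmi): east 12.4 sin 283° = -12.08, north 12.4 cos 283° = 2.79
Leg 2 (324°, 7.7 nmi): east 7.7 sin 324° = -4.53, north 7.7 cos 324° = 6.23
Leg 3 (118°, 15.3 nmi): east 15.3 sin 118° = 13.51, north 15.3 cos 118° = -7.18
Current position: (-3.10, 1.84). Target: (5.8, -31.1). Remaining: Δeast = 8.90, Δnorth = -32.94.
Bearing = atan2(8.90, -32.94) mod 360° = 164.88°; distance = √((8.90)² + (-32.94)²) = 34.117 nmi.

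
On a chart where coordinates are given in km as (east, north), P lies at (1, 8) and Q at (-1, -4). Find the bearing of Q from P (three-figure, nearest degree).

Δeast = -1 − 1 = -2.00; Δnorth = -4 − 8 = -12.00.
Bearing = atan2(Δeast, Δnorth) mod 360° = 189.46° ≈ 189°.

189°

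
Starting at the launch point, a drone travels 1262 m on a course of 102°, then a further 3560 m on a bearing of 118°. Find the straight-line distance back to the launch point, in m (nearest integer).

Leg 1 (102°, 1262 m): east 1262 sin 102° = 1234.42, north 1262 cos 102° = -262.38
Leg 2 (118°, 3560 m): east 3560 sin 118° = 3143.29, north 3560 cos 118° = -1671.32
Net: 4377.72 east, -1933.70 north. Distance = √((4377.72)² + (-1933.70)²) = 4785.771 m.

4786 m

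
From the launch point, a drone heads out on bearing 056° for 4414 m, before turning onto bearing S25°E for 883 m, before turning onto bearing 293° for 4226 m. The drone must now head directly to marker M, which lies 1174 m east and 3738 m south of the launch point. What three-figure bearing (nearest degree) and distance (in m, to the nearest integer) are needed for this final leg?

Leg 1 (056°, 4414 m): east 4414 sin 56° = 3659.37, north 4414 cos 56° = 2468.28
Leg 2 (S25°E, 883 m): east 883 sin 155° = 373.17, north 883 cos 155° = -800.27
Leg 3 (293°, 4226 m): east 4226 sin 293° = -3890.05, north 4226 cos 293° = 1651.23
Current position: (142.49, 3319.24). Target: (1174, -3738). Remaining: Δeast = 1031.51, Δnorth = -7057.24.
Bearing = atan2(1031.51, -7057.24) mod 360° = 171.68°; distance = √((1031.51)² + (-7057.24)²) = 7132.224 m.

172°, 7132 m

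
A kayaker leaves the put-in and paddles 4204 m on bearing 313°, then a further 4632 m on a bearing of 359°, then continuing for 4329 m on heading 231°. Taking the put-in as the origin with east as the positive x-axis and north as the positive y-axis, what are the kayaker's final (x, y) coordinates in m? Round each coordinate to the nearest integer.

(-6520, 4774)

Leg 1 (313°, 4204 m): east 4204 sin 313° = -3074.61, north 4204 cos 313° = 2867.12
Leg 2 (359°, 4632 m): east 4632 sin 359° = -80.84, north 4632 cos 359° = 4631.29
Leg 3 (231°, 4329 m): east 4329 sin 231° = -3364.26, north 4329 cos 231° = -2724.33
Summing: -6519.72 m east, 4774.09 m north → (-6520, 4774).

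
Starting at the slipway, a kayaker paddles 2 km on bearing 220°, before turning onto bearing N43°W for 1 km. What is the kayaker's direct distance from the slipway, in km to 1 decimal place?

2.1 km

Leg 1 (220°, 2 km): east 2 sin 220° = -1.29, north 2 cos 220° = -1.53
Leg 2 (N43°W, 1 km): east 1 sin 317° = -0.68, north 1 cos 317° = 0.73
Net: -1.97 east, -0.80 north. Distance = √((-1.97)² + (-0.80)²) = 2.124 km.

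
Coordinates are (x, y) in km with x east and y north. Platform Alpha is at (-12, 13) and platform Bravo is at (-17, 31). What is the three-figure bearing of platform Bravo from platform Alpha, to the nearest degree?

Δeast = -17 − -12 = -5.00; Δnorth = 31 − 13 = 18.00.
Bearing = atan2(Δeast, Δnorth) mod 360° = 344.48° ≈ 344°.

344°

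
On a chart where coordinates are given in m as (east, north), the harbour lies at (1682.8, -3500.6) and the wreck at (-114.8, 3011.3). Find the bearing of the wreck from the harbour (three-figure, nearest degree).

345°

Δeast = -114.8 − 1682.8 = -1797.60; Δnorth = 3011.3 − -3500.6 = 6511.90.
Bearing = atan2(Δeast, Δnorth) mod 360° = 344.57° ≈ 345°.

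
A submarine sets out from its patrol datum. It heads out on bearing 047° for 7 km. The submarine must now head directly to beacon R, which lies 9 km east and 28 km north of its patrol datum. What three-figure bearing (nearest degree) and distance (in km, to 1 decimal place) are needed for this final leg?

Leg 1 (047°, 7 km): east 7 sin 47° = 5.12, north 7 cos 47° = 4.77
Current position: (5.12, 4.77). Target: (9, 28). Remaining: Δeast = 3.88, Δnorth = 23.23.
Bearing = atan2(3.88, 23.23) mod 360° = 9.49°; distance = √((3.88)² + (23.23)²) = 23.548 km.

009°, 23.5 km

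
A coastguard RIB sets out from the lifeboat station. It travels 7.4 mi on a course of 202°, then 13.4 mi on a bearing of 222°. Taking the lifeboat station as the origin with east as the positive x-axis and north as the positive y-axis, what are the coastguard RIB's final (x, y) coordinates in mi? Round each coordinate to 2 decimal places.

Leg 1 (202°, 7.4 mi): east 7.4 sin 202° = -2.77, north 7.4 cos 202° = -6.86
Leg 2 (222°, 13.4 mi): east 13.4 sin 222° = -8.97, north 13.4 cos 222° = -9.96
Summing: -11.74 mi east, -16.82 mi north → (-11.74, -16.82).

(-11.74, -16.82)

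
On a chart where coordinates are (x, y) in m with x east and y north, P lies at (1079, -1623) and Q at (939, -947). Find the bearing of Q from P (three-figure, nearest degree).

Δeast = 939 − 1079 = -140.00; Δnorth = -947 − -1623 = 676.00.
Bearing = atan2(Δeast, Δnorth) mod 360° = 348.30° ≈ 348°.

348°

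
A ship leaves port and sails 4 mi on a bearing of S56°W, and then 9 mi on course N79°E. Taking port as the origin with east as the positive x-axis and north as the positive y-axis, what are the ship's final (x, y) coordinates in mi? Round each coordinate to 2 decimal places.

Leg 1 (S56°W, 4 mi): east 4 sin 236° = -3.32, north 4 cos 236° = -2.24
Leg 2 (N79°E, 9 mi): east 9 sin 79° = 8.83, north 9 cos 79° = 1.72
Summing: 5.52 mi east, -0.52 mi north → (5.52, -0.52).

(5.52, -0.52)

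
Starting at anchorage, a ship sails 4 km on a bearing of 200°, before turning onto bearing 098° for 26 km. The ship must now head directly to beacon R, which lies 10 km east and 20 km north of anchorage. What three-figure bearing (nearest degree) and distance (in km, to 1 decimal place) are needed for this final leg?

Leg 1 (200°, 4 km): east 4 sin 200° = -1.37, north 4 cos 200° = -3.76
Leg 2 (098°, 26 km): east 26 sin 98° = 25.75, north 26 cos 98° = -3.62
Current position: (24.38, -7.38). Target: (10, 20). Remaining: Δeast = -14.38, Δnorth = 27.38.
Bearing = atan2(-14.38, 27.38) mod 360° = 332.29°; distance = √((-14.38)² + (27.38)²) = 30.924 km.

332°, 30.9 km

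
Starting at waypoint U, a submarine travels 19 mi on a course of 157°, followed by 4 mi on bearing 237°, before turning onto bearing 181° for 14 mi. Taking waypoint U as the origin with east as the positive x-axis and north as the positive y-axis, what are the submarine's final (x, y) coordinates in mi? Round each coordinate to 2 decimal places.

Leg 1 (157°, 19 mi): east 19 sin 157° = 7.42, north 19 cos 157° = -17.49
Leg 2 (237°, 4 mi): east 4 sin 237° = -3.35, north 4 cos 237° = -2.18
Leg 3 (181°, 14 mi): east 14 sin 181° = -0.24, north 14 cos 181° = -14.00
Summing: 3.82 mi east, -33.67 mi north → (3.82, -33.67).

(3.82, -33.67)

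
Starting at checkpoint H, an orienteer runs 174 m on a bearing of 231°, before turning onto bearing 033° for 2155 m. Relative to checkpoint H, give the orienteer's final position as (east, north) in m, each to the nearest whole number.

Leg 1 (231°, 174 m): east 174 sin 231° = -135.22, north 174 cos 231° = -109.50
Leg 2 (033°, 2155 m): east 2155 sin 33° = 1173.70, north 2155 cos 33° = 1807.34
Summing: 1038.47 m east, 1697.83 m north → (1038, 1698).

(1038, 1698)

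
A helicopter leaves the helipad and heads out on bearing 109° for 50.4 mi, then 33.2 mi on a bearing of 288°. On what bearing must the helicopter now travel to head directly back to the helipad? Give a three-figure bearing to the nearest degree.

291°

Leg 1 (109°, 50.4 mi): east 50.4 sin 109° = 47.65, north 50.4 cos 109° = -16.41
Leg 2 (288°, 33.2 mi): east 33.2 sin 288° = -31.58, north 33.2 cos 288° = 10.26
Net displacement: 16.08 east, -6.15 north. Direction back to start is (-16.08, 6.15): bearing = atan2(-16.08, 6.15) mod 360° = 290.93° ≈ 291°.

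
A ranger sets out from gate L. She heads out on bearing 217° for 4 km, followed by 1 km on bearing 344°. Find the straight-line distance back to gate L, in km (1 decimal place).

Leg 1 (217°, 4 km): east 4 sin 217° = -2.41, north 4 cos 217° = -3.19
Leg 2 (344°, 1 km): east 1 sin 344° = -0.28, north 1 cos 344° = 0.96
Net: -2.68 east, -2.23 north. Distance = √((-2.68)² + (-2.23)²) = 3.491 km.

3.5 km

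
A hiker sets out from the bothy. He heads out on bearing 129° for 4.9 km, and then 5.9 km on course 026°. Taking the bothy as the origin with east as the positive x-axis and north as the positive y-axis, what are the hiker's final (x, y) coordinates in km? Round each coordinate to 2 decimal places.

(6.39, 2.22)

Leg 1 (129°, 4.9 km): east 4.9 sin 129° = 3.81, north 4.9 cos 129° = -3.08
Leg 2 (026°, 5.9 km): east 5.9 sin 26° = 2.59, north 5.9 cos 26° = 5.30
Summing: 6.39 km east, 2.22 km north → (6.39, 2.22).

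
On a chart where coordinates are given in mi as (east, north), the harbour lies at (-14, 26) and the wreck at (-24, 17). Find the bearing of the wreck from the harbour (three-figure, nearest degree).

Δeast = -24 − -14 = -10.00; Δnorth = 17 − 26 = -9.00.
Bearing = atan2(Δeast, Δnorth) mod 360° = 228.01° ≈ 228°.

228°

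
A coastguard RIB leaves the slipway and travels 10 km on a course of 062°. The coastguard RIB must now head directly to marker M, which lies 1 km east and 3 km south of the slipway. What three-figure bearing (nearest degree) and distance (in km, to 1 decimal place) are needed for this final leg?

Leg 1 (062°, 10 km): east 10 sin 62° = 8.83, north 10 cos 62° = 4.69
Current position: (8.83, 4.69). Target: (1, -3). Remaining: Δeast = -7.83, Δnorth = -7.69.
Bearing = atan2(-7.83, -7.69) mod 360° = 225.50°; distance = √((-7.83)² + (-7.69)²) = 10.978 km.

225°, 11.0 km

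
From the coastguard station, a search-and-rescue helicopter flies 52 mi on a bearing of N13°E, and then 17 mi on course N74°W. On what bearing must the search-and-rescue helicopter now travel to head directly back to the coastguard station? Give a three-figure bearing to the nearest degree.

175°

Leg 1 (N13°E, 52 mi): east 52 sin 13° = 11.70, north 52 cos 13° = 50.67
Leg 2 (N74°W, 17 mi): east 17 sin 286° = -16.34, north 17 cos 286° = 4.69
Net displacement: -4.64 east, 55.35 north. Direction back to start is (4.64, -55.35): bearing = atan2(4.64, -55.35) mod 360° = 175.20° ≈ 175°.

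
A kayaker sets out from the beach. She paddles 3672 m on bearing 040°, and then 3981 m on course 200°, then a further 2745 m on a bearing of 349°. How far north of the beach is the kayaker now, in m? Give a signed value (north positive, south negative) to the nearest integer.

1767 m

Leg 1 (040°, 3672 m): east 3672 sin 40° = 2360.32, north 3672 cos 40° = 2812.92
Leg 2 (200°, 3981 m): east 3981 sin 200° = -1361.58, north 3981 cos 200° = -3740.92
Leg 3 (349°, 2745 m): east 2745 sin 349° = -523.77, north 2745 cos 349° = 2694.57
Net north component: 1766.57 m.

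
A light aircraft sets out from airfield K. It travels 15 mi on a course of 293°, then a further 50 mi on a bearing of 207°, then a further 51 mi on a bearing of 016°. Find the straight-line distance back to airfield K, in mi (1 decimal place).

24.7 mi

Leg 1 (293°, 15 mi): east 15 sin 293° = -13.81, north 15 cos 293° = 5.86
Leg 2 (207°, 50 mi): east 50 sin 207° = -22.70, north 50 cos 207° = -44.55
Leg 3 (016°, 51 mi): east 51 sin 16° = 14.06, north 51 cos 16° = 49.02
Net: -22.45 east, 10.33 north. Distance = √((-22.45)² + (10.33)²) = 24.714 mi.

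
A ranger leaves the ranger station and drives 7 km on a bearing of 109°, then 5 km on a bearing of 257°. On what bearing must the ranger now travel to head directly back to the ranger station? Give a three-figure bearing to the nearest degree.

333°

Leg 1 (109°, 7 km): east 7 sin 109° = 6.62, north 7 cos 109° = -2.28
Leg 2 (257°, 5 km): east 5 sin 257° = -4.87, north 5 cos 257° = -1.12
Net displacement: 1.75 east, -3.40 north. Direction back to start is (-1.75, 3.40): bearing = atan2(-1.75, 3.40) mod 360° = 332.83° ≈ 333°.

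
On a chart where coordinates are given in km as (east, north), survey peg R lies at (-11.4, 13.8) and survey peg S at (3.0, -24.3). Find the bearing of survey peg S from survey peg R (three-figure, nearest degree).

Δeast = 3.0 − -11.4 = 14.40; Δnorth = -24.3 − 13.8 = -38.10.
Bearing = atan2(Δeast, Δnorth) mod 360° = 159.30° ≈ 159°.

159°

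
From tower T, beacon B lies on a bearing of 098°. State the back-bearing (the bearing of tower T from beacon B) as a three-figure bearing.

278°

Back-bearing = 098° + 180° = 278°.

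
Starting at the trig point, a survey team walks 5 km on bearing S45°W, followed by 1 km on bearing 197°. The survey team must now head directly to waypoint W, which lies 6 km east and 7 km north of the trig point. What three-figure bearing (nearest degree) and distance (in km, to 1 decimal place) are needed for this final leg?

041°, 15.1 km

Leg 1 (S45°W, 5 km): east 5 sin 225° = -3.54, north 5 cos 225° = -3.54
Leg 2 (197°, 1 km): east 1 sin 197° = -0.29, north 1 cos 197° = -0.96
Current position: (-3.83, -4.49). Target: (6, 7). Remaining: Δeast = 9.83, Δnorth = 11.49.
Bearing = atan2(9.83, 11.49) mod 360° = 40.54°; distance = √((9.83)² + (11.49)²) = 15.121 km.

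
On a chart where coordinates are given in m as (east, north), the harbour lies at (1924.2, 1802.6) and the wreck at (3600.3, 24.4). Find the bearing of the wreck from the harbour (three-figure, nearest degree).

137°

Δeast = 3600.3 − 1924.2 = 1676.10; Δnorth = 24.4 − 1802.6 = -1778.20.
Bearing = atan2(Δeast, Δnorth) mod 360° = 136.69° ≈ 137°.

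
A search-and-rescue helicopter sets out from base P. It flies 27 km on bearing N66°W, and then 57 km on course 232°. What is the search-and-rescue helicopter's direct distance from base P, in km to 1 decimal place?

73.6 km

Leg 1 (N66°W, 27 km): east 27 sin 294° = -24.67, north 27 cos 294° = 10.98
Leg 2 (232°, 57 km): east 57 sin 232° = -44.92, north 57 cos 232° = -35.09
Net: -69.58 east, -24.11 north. Distance = √((-69.58)² + (-24.11)²) = 73.641 km.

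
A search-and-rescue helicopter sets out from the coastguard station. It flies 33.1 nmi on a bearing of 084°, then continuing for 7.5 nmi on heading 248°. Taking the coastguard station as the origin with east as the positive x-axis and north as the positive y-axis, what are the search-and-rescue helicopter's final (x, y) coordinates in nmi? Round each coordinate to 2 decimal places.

Leg 1 (084°, 33.1 nmi): east 33.1 sin 84° = 32.92, north 33.1 cos 84° = 3.46
Leg 2 (248°, 7.5 nmi): east 7.5 sin 248° = -6.95, north 7.5 cos 248° = -2.81
Summing: 25.96 nmi east, 0.65 nmi north → (25.96, 0.65).

(25.96, 0.65)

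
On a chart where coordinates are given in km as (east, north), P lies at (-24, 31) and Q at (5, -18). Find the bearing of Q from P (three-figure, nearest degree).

Δeast = 5 − -24 = 29.00; Δnorth = -18 − 31 = -49.00.
Bearing = atan2(Δeast, Δnorth) mod 360° = 149.38° ≈ 149°.

149°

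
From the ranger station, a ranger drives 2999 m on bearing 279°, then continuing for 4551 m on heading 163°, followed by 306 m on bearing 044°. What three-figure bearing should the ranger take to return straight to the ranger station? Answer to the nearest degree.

Leg 1 (279°, 2999 m): east 2999 sin 279° = -2962.08, north 2999 cos 279° = 469.15
Leg 2 (163°, 4551 m): east 4551 sin 163° = 1330.58, north 4551 cos 163° = -4352.14
Leg 3 (044°, 306 m): east 306 sin 44° = 212.57, north 306 cos 44° = 220.12
Net displacement: -1418.93 east, -3662.88 north. Direction back to start is (1418.93, 3662.88): bearing = atan2(1418.93, 3662.88) mod 360° = 21.18° ≈ 021°.

021°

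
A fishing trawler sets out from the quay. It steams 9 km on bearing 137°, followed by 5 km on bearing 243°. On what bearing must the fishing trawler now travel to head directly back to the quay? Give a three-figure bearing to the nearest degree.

Leg 1 (137°, 9 km): east 9 sin 137° = 6.14, north 9 cos 137° = -6.58
Leg 2 (243°, 5 km): east 5 sin 243° = -4.46, north 5 cos 243° = -2.27
Net displacement: 1.68 east, -8.85 north. Direction back to start is (-1.68, 8.85): bearing = atan2(-1.68, 8.85) mod 360° = 349.24° ≈ 349°.

349°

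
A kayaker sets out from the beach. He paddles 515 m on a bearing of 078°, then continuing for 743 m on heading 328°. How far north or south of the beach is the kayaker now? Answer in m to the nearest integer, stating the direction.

Leg 1 (078°, 515 m): east 515 sin 78° = 503.75, north 515 cos 78° = 107.07
Leg 2 (328°, 743 m): east 743 sin 328° = -393.73, north 743 cos 328° = 630.10
Net north component: 737.17 m.

737 m north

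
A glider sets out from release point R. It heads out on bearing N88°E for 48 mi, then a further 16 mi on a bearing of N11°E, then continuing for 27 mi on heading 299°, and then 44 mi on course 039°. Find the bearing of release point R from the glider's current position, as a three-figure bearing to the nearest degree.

220°

Leg 1 (N88°E, 48 mi): east 48 sin 88° = 47.97, north 48 cos 88° = 1.68
Leg 2 (N11°E, 16 mi): east 16 sin 11° = 3.05, north 16 cos 11° = 15.71
Leg 3 (299°, 27 mi): east 27 sin 299° = -23.61, north 27 cos 299° = 13.09
Leg 4 (039°, 44 mi): east 44 sin 39° = 27.69, north 44 cos 39° = 34.19
Net displacement: 55.10 east, 64.67 north. Direction back to start is (-55.10, -64.67): bearing = atan2(-55.10, -64.67) mod 360° = 220.43° ≈ 220°.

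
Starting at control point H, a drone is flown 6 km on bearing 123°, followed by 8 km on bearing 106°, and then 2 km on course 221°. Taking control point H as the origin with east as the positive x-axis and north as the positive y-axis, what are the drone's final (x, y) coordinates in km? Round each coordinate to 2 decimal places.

Leg 1 (123°, 6 km): east 6 sin 123° = 5.03, north 6 cos 123° = -3.27
Leg 2 (106°, 8 km): east 8 sin 106° = 7.69, north 8 cos 106° = -2.21
Leg 3 (221°, 2 km): east 2 sin 221° = -1.31, north 2 cos 221° = -1.51
Summing: 11.41 km east, -6.98 km north → (11.41, -6.98).

(11.41, -6.98)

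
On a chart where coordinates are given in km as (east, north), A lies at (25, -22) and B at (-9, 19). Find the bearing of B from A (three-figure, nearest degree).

Δeast = -9 − 25 = -34.00; Δnorth = 19 − -22 = 41.00.
Bearing = atan2(Δeast, Δnorth) mod 360° = 320.33° ≈ 320°.

320°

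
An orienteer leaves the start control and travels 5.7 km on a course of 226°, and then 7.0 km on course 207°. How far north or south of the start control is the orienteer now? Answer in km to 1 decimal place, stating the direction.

10.2 km south

Leg 1 (226°, 5.7 km): east 5.7 sin 226° = -4.10, north 5.7 cos 226° = -3.96
Leg 2 (207°, 7.0 km): east 7.0 sin 207° = -3.18, north 7.0 cos 207° = -6.24
Net north component: -10.20 km.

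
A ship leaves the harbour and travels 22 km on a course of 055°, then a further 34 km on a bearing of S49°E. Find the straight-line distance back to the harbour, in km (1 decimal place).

44.7 km

Leg 1 (055°, 22 km): east 22 sin 55° = 18.02, north 22 cos 55° = 12.62
Leg 2 (S49°E, 34 km): east 34 sin 131° = 25.66, north 34 cos 131° = -22.31
Net: 43.68 east, -9.69 north. Distance = √((43.68)² + (-9.69)²) = 44.743 km.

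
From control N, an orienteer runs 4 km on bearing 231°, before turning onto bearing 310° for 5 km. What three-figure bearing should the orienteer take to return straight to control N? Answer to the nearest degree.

Leg 1 (231°, 4 km): east 4 sin 231° = -3.11, north 4 cos 231° = -2.52
Leg 2 (310°, 5 km): east 5 sin 310° = -3.83, north 5 cos 310° = 3.21
Net displacement: -6.94 east, 0.70 north. Direction back to start is (6.94, -0.70): bearing = atan2(6.94, -0.70) mod 360° = 95.73° ≈ 096°.

096°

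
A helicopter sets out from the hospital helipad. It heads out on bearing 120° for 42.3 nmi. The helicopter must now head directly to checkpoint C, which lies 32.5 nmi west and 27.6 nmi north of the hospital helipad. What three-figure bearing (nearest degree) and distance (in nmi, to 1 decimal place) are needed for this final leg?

305°, 84.6 nmi

Leg 1 (120°, 42.3 nmi): east 42.3 sin 120° = 36.63, north 42.3 cos 120° = -21.15
Current position: (36.63, -21.15). Target: (-32.5, 27.6). Remaining: Δeast = -69.13, Δnorth = 48.75.
Bearing = atan2(-69.13, 48.75) mod 360° = 305.19°; distance = √((-69.13)² + (48.75)²) = 84.593 nmi.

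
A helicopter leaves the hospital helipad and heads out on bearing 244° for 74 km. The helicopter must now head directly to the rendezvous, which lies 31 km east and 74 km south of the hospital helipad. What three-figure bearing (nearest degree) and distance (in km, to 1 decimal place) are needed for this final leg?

Leg 1 (244°, 74 km): east 74 sin 244° = -66.51, north 74 cos 244° = -32.44
Current position: (-66.51, -32.44). Target: (31, -74). Remaining: Δeast = 97.51, Δnorth = -41.56.
Bearing = atan2(97.51, -41.56) mod 360° = 113.08°; distance = √((97.51)² + (-41.56)²) = 105.998 km.

113°, 106.0 km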